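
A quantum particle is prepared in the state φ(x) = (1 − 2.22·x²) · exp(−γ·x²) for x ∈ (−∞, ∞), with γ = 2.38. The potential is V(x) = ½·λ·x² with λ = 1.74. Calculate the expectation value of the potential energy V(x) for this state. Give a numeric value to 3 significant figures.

0.0546

⟨V⟩ = ∫ V(x)·|φ|² dx / ∫|φ|² dx.
Expand each integrand as polynomial × e^(−2γx²) and use ∫x^(2j)·e^(−2γx²) dx = (2j−1)!!/(4γ)^j · √(π/(2γ)), odd powers → 0; here √(π/(2γ)) = 0.81240.
State is unnormalized: ∫|φ|² dx = 0.56604, and ∫φ*·V(x)·φ dx = 0.030924, so ⟨V⟩ = 0.030924 / 0.56604.
⟨V⟩ = 0.054632.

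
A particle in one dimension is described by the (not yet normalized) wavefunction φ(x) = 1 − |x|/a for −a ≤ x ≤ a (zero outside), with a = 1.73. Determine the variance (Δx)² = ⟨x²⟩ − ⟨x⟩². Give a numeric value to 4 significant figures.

0.2993

Compute ⟨x⟩ and ⟨x²⟩ separately, then (Δx)² = ⟨x²⟩ − ⟨x⟩².
φ is even, so ∫ over [−a, a] = 2∫₀ᵃ with φ = 1 − x/a there: ∫₀ᵃ (1 − x/a)² dx = a/3, ∫₀ᵃ x²(1 − x/a)² dx = a³/30, ∫₀ᵃ x⁴(1 − x/a)² dx = a⁵/105.
Normalization: ∫|φ|² dx = 1.1533.
⟨x⟩ = 0.0000 and ⟨x²⟩ = 0.29929.
(Δx)² = 0.29929 − (0.0000)² = 0.29929.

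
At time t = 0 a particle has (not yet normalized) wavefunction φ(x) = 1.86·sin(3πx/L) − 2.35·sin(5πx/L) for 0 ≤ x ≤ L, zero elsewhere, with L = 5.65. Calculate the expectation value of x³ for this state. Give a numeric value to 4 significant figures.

⟨x³⟩ = ∫ x³·|φ|² dx / ∫|φ|² dx (integrals over the domain).
On 0 ≤ x ≤ L (j ≠ l): ∫sin²(jπx/L) dx = L/2, ∫sin(jπx/L)·sin(lπx/L) dx = 0; diagonal moments ∫x·sin²(jπx/L) dx = L²/4, ∫x²·sin²(jπx/L) dx = L³·(1/6 − 1/(4j²π²)); cross terms ∫x·sin(jπx/L)·sin(lπx/L) dx = 0 for j + l even and −4jlL²/(π²(j² − l²)²) for j + l odd, ∫x²·sin(jπx/L)·sin(lπx/L) dx = (−1)^(j+l)·4jlL³/(π²(j² − l²)²); higher powers the same way via product-to-sum and parts.
State is unnormalized: ∫|φ|² dx = 25.374, and ∫φ*·x³·φ dx = 803.38, so ⟨x³⟩ = 803.38 / 25.374.
⟨x³⟩ = 31.661.

31.66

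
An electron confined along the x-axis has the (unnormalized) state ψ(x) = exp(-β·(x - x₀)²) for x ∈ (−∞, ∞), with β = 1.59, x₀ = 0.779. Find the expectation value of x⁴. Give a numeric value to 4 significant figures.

1.015

⟨x⁴⟩ = ∫ x⁴·|ψ|² dx / ∫|ψ|² dx (integrals over the domain).
Gaussian moments (u = x − x₀): ∫u^(2j)·e^(−2βu²) du = (2j−1)!!/(4β)^j · √(π/(2β)), odd powers integrate to 0; here √(π/(2β)) = 0.99394.
State is unnormalized: ∫|ψ|² dx = 0.99394, and ∫ψ*·x⁴·ψ dx = 1.0088, so ⟨x⁴⟩ = 1.0088 / 0.99394.
⟨x⁴⟩ = 1.0149.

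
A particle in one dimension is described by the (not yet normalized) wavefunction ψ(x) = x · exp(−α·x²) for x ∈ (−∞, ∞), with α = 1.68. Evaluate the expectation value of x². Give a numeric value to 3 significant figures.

⟨x²⟩ = ∫ x²·|ψ|² dx / ∫|ψ|² dx (integrals over the domain).
Expand each integrand as polynomial × e^(−2αx²) and use ∫x^(2j)·e^(−2αx²) dx = (2j−1)!!/(4α)^j · √(π/(2α)), odd powers → 0; here √(π/(2α)) = 0.96695.
State is unnormalized: ∫|ψ|² dx = 0.14389, and ∫ψ*·x²·ψ dx = 0.064237, so ⟨x²⟩ = 0.064237 / 0.14389.
⟨x²⟩ = 0.44643.

0.446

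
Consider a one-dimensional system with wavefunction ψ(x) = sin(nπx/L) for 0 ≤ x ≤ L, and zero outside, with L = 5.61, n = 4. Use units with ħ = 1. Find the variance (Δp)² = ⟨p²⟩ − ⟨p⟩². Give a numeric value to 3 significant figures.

5.02

Compute ⟨p⟩ and ⟨p²⟩ separately; (Δp)² = ⟨p²⟩ − ⟨p⟩².
d/dx sin(nπx/L) = (nπ/L)·cos(nπx/L) and d²/dx² sin(nπx/L) = −(nπ/L)²·sin(nπx/L); on 0 ≤ x ≤ L, ∫sin²(nπx/L) dx = L/2 and ∫sin(nπx/L)·cos(nπx/L) dx = 0.
Normalization: ∫|ψ|² dx = 2.8050.
⟨p⟩ = 0.0000 and ⟨p²⟩ = 5.0176.
(Δp)² = 5.0176 − (0.0000)² = 5.0176.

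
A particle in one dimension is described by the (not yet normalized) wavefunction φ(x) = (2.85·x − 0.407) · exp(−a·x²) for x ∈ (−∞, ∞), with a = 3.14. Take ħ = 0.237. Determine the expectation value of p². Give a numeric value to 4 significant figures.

0.4572

p² φ = −ħ² d²φ/dx²; ⟨p²⟩ = −ħ² ∫ φ*·φ'' dx / ∫|φ|² dx.
Expand each integrand as polynomial × e^(−2ax²) and use ∫x^(2j)·e^(−2ax²) dx = (2j−1)!!/(4a)^j · √(π/(2a)), odd powers → 0; here √(π/(2a)) = 0.70729. Differentiate with the product rule, d/dx e^(−ax²) = −2ax·e^(−ax²).
State is unnormalized: ∫|φ|² dx = 0.57456, and ∫φ*·(−ħ² φ'') dx = 0.26268, so ⟨p²⟩ = 0.26268 / 0.57456.
⟨p²⟩ = 0.45718.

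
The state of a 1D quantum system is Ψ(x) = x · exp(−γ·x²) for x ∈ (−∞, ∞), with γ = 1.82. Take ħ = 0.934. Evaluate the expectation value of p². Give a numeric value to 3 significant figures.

4.76

p² Ψ = −ħ² d²Ψ/dx²; ⟨p²⟩ = −ħ² ∫ Ψ*·Ψ'' dx / ∫|Ψ|² dx.
Expand each integrand as polynomial × e^(−2γx²) and use ∫x^(2j)·e^(−2γx²) dx = (2j−1)!!/(4γ)^j · √(π/(2γ)), odd powers → 0; here √(π/(2γ)) = 0.92902. Differentiate with the product rule, d/dx e^(−γx²) = −2γx·e^(−γx²).
State is unnormalized: ∫|Ψ|² dx = 0.12761, and ∫Ψ*·(−ħ² Ψ'') dx = 0.60783, so ⟨p²⟩ = 0.60783 / 0.12761.
⟨p²⟩ = 4.7631.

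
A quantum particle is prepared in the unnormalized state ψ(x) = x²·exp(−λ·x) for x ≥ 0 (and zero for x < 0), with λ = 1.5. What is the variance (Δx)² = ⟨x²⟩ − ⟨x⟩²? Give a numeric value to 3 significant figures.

0.556

Compute ⟨x⟩ and ⟨x²⟩ separately, then (Δx)² = ⟨x²⟩ − ⟨x⟩².
Every integrand reduces to terms xʲ·e^(−2λx) on [0, ∞); use ∫₀^∞ xʲ·e^(−2λx) dx = j!/(2λ)^(j+1).
Normalization: ∫|ψ|² dx = 0.098765.
⟨x⟩ = 1.6667 and ⟨x²⟩ = 3.3333.
(Δx)² = 3.3333 − (1.6667)² = 0.55556.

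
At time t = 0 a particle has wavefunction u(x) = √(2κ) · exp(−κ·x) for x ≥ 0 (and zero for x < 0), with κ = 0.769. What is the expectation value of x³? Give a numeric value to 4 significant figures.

1.649

⟨x³⟩ = ∫ x³·|u|² dx (integrals over the domain).
Every integrand reduces to terms xʲ·e^(−2κx) on [0, ∞); use ∫₀^∞ xʲ·e^(−2κx) dx = j!/(2κ)^(j+1).
⟨x³⟩ = 1.6492.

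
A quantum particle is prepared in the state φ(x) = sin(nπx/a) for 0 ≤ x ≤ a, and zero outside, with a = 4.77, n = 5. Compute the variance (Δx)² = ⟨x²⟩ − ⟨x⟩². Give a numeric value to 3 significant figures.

Compute ⟨x⟩ and ⟨x²⟩ separately, then (Δx)² = ⟨x²⟩ − ⟨x⟩².
With sin²θ = (1 − cos2θ)/2 on 0 ≤ x ≤ a: ∫sin²(nπx/a) dx = a/2, ∫x·sin²(nπx/a) dx = a²/4, ∫x²·sin²(nπx/a) dx = a³·(1/6 − 1/(4n²π²)); higher powers xᵏ the same way, integrating xᵏ·cos(2nπx/a) by parts.
Normalization: ∫|φ|² dx = 2.3850.
⟨x⟩ = 2.3850 and ⟨x²⟩ = 7.5382.
(Δx)² = 7.5382 − (2.3850)² = 1.8500.

1.85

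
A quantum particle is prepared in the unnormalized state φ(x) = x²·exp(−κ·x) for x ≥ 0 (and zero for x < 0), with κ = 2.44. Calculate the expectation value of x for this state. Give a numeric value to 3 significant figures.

⟨x⟩ = ∫ x·|φ|² dx / ∫|φ|² dx (integrals over the domain).
Every integrand reduces to terms xʲ·e^(−2κx) on [0, ∞); use ∫₀^∞ xʲ·e^(−2κx) dx = j!/(2κ)^(j+1).
State is unnormalized: ∫|φ|² dx = 0.0086719, and ∫φ*·x·φ dx = 0.0088851, so ⟨x⟩ = 0.0088851 / 0.0086719.
⟨x⟩ = 1.0246.

1.02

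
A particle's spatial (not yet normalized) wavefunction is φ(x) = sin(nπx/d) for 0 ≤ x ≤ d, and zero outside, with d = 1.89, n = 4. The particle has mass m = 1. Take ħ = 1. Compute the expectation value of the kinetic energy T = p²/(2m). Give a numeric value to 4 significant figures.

T = −(ħ²/2m) d²/dx², so ⟨T⟩ = −(ħ²/2m) ∫ φ*·φ'' dx / ∫|φ|² dx; with m = 1.
d/dx sin(nπx/d) = (nπ/d)·cos(nπx/d) and d²/dx² sin(nπx/d) = −(nπ/d)²·sin(nπx/d); on 0 ≤ x ≤ d, ∫sin²(nπx/d) dx = d/2 and ∫sin(nπx/d)·cos(nπx/d) dx = 0.
State is unnormalized: ∫|φ|² dx = 0.94500, and ∫φ*·(−ħ²/2m · φ'') dx = 20.888, so ⟨T⟩ = 20.888 / 0.94500.
⟨T⟩ = 22.104.

22.10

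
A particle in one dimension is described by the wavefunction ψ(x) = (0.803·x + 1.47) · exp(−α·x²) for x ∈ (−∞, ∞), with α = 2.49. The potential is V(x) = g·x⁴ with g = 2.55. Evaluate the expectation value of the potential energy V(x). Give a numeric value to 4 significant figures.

⟨V⟩ = ∫ V(x)·|ψ|² dx / ∫|ψ|² dx.
Expand each integrand as polynomial × e^(−2αx²) and use ∫x^(2j)·e^(−2αx²) dx = (2j−1)!!/(4α)^j · √(π/(2α)), odd powers → 0; here √(π/(2α)) = 0.79426.
State is unnormalized: ∫|ψ|² dx = 1.7677, and ∫ψ*·V(x)·ψ dx = 0.15218, so ⟨V⟩ = 0.15218 / 1.7677.
⟨V⟩ = 0.086088.

0.08609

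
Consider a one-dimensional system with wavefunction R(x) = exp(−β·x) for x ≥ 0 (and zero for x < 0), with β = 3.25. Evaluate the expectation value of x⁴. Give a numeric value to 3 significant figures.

0.0134

⟨x⁴⟩ = ∫ x⁴·|R|² dx / ∫|R|² dx (integrals over the domain).
Every integrand reduces to terms xʲ·e^(−2βx) on [0, ∞); use ∫₀^∞ xʲ·e^(−2βx) dx = j!/(2β)^(j+1).
State is unnormalized: ∫|R|² dx = 0.15385, and ∫R*·x⁴·R dx = 0.0020684, so ⟨x⁴⟩ = 0.0020684 / 0.15385.
⟨x⁴⟩ = 0.013445.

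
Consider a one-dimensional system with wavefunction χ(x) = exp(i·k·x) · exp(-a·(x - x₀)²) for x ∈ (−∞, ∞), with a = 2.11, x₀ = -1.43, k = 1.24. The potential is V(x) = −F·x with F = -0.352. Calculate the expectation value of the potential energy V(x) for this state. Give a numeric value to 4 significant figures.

⟨V⟩ = ∫ V(x)·|χ|² dx / ∫|χ|² dx.
Gaussian moments (u = x − x₀): ∫u^(2j)·e^(−2au²) du = (2j−1)!!/(4a)^j · √(π/(2a)), odd powers integrate to 0; here √(π/(2a)) = 0.86282.
State is unnormalized: ∫|χ|² dx = 0.86282, and ∫χ*·V(x)·χ dx = -0.43431, so ⟨V⟩ = -0.43431 / 0.86282.
⟨V⟩ = -0.50336.

-0.5034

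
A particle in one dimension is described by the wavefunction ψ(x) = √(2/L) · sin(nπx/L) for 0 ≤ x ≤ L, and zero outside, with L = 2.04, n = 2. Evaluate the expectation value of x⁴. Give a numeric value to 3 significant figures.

3.04

⟨x⁴⟩ = ∫ x⁴·|ψ|² dx (integrals over the domain).
With sin²θ = (1 − cos2θ)/2 on 0 ≤ x ≤ L: ∫sin²(nπx/L) dx = L/2, ∫x·sin²(nπx/L) dx = L²/4, ∫x²·sin²(nπx/L) dx = L³·(1/6 − 1/(4n²π²)); higher powers xᵏ the same way, integrating xᵏ·cos(2nπx/L) by parts.
⟨x⁴⟩ = 3.0418.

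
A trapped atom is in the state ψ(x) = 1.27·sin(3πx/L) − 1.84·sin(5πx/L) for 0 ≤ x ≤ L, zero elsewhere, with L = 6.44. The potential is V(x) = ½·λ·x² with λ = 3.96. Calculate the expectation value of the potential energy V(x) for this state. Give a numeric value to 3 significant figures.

⟨V⟩ = ∫ V(x)·|ψ|² dx / ∫|ψ|² dx.
On 0 ≤ x ≤ L (j ≠ l): ∫sin²(jπx/L) dx = L/2, ∫sin(jπx/L)·sin(lπx/L) dx = 0; diagonal moments ∫x·sin²(jπx/L) dx = L²/4, ∫x²·sin²(jπx/L) dx = L³·(1/6 − 1/(4j²π²)); cross terms ∫x·sin(jπx/L)·sin(lπx/L) dx = 0 for j + l even and −4jlL²/(π²(j² − l²)²) for j + l odd, ∫x²·sin(jπx/L)·sin(lπx/L) dx = (−1)^(j+l)·4jlL³/(π²(j² − l²)²); higher powers the same way via product-to-sum and parts.
State is unnormalized: ∫|ψ|² dx = 16.095, and ∫ψ*·V(x)·ψ dx = 377.66, so ⟨V⟩ = 377.66 / 16.095.
⟨V⟩ = 23.464.

23.5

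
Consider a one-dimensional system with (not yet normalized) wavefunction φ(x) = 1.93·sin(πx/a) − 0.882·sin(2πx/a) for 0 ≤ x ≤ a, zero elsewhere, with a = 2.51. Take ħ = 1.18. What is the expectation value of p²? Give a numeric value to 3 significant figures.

p² φ = −ħ² d²φ/dx²; ⟨p²⟩ = −ħ² ∫ φ*·φ'' dx / ∫|φ|² dx.
d²/dx² sin(jπx/a) = −(jπ/a)²·sin(jπx/a); on 0 ≤ x ≤ a, ∫sin²(jπx/a) dx = a/2 and ∫sin(jπx/a)·sin(lπx/a) dx = 0 for j ≠ l, so only diagonal terms survive in ∫|φ|² and ∫φ·φ″; ∫φ·φ′ dx = [φ²/2] between the walls = 0.
State is unnormalized: ∫|φ|² dx = 5.6510, and ∫φ*·(−ħ² φ'') dx = 18.715, so ⟨p²⟩ = 18.715 / 5.6510.
⟨p²⟩ = 3.3119.

3.31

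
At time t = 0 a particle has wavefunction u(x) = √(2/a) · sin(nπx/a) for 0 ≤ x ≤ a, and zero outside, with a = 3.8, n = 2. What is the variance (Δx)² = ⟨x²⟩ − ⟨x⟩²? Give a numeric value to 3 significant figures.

1.02

Compute ⟨x⟩ and ⟨x²⟩ separately, then (Δx)² = ⟨x²⟩ − ⟨x⟩².
With sin²θ = (1 − cos2θ)/2 on 0 ≤ x ≤ a: ∫sin²(nπx/a) dx = a/2, ∫x·sin²(nπx/a) dx = a²/4, ∫x²·sin²(nπx/a) dx = a³·(1/6 − 1/(4n²π²)); higher powers xᵏ the same way, integrating xᵏ·cos(2nπx/a) by parts.
⟨x⟩ = 1.9000 and ⟨x²⟩ = 4.6304.
(Δx)² = 4.6304 − (1.9000)² = 1.0204.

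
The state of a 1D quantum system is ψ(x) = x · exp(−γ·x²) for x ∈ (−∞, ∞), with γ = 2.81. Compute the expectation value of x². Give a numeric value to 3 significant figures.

⟨x²⟩ = ∫ x²·|ψ|² dx / ∫|ψ|² dx (integrals over the domain).
Expand each integrand as polynomial × e^(−2γx²) and use ∫x^(2j)·e^(−2γx²) dx = (2j−1)!!/(4γ)^j · √(π/(2γ)), odd powers → 0; here √(π/(2γ)) = 0.74766.
State is unnormalized: ∫|ψ|² dx = 0.066518, and ∫ψ*·x²·ψ dx = 0.017754, so ⟨x²⟩ = 0.017754 / 0.066518.
⟨x²⟩ = 0.26690.

0.267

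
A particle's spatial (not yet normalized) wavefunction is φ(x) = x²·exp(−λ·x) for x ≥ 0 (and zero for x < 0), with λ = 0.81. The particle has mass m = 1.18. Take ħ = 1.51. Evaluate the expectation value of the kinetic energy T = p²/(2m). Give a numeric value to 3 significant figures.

0.211

T = −(ħ²/2m) d²/dx², so ⟨T⟩ = −(ħ²/2m) ∫ φ*·φ'' dx / ∫|φ|² dx; with m = 1.18.
Differentiate x²·exp(−λ·x) with the product rule; every integrand then reduces to terms xʲ·e^(−2λx) on [0, ∞), with ∫₀^∞ xʲ·e^(−2λx) dx = j!/(2λ)^(j+1).
State is unnormalized: ∫|φ|² dx = 2.1510, and ∫φ*·(−ħ²/2m · φ'') dx = 0.45449, so ⟨T⟩ = 0.45449 / 2.1510.
⟨T⟩ = 0.21130.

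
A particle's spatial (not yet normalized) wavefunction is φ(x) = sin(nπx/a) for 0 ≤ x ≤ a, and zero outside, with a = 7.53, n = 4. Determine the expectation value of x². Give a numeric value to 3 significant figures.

⟨x²⟩ = ∫ x²·|φ|² dx / ∫|φ|² dx (integrals over the domain).
With sin²θ = (1 − cos2θ)/2 on 0 ≤ x ≤ a: ∫sin²(nπx/a) dx = a/2, ∫x·sin²(nπx/a) dx = a²/4, ∫x²·sin²(nπx/a) dx = a³·(1/6 − 1/(4n²π²)); higher powers xᵏ the same way, integrating xᵏ·cos(2nπx/a) by parts.
State is unnormalized: ∫|φ|² dx = 3.7650, and ∫φ*·x²·φ dx = 70.484, so ⟨x²⟩ = 70.484 / 3.7650.
⟨x²⟩ = 18.721.

18.7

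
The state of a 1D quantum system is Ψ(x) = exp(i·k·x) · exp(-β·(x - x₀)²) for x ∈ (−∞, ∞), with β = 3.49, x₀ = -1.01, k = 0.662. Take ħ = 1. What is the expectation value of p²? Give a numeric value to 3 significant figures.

3.93

p² Ψ = −ħ² d²Ψ/dx²; ⟨p²⟩ = −ħ² ∫ Ψ*·Ψ'' dx / ∫|Ψ|² dx.
Gaussian moments (u = x − x₀): ∫u^(2j)·e^(−2βu²) du = (2j−1)!!/(4β)^j · √(π/(2β)), odd powers integrate to 0; here √(π/(2β)) = 0.67088. Derivatives: Ψ′ = (ik − 2βu)·Ψ, Ψ″ = ((ik − 2βu)² − 2β)·Ψ; the odd-in-u pieces drop out.
State is unnormalized: ∫|Ψ|² dx = 0.67088, and ∫Ψ*·(−ħ² Ψ'') dx = 2.6354, so ⟨p²⟩ = 2.6354 / 0.67088.
⟨p²⟩ = 3.9282.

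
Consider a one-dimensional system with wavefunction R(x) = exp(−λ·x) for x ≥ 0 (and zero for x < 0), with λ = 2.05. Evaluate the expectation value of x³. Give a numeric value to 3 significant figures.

⟨x³⟩ = ∫ x³·|R|² dx / ∫|R|² dx (integrals over the domain).
Every integrand reduces to terms xʲ·e^(−2λx) on [0, ∞); use ∫₀^∞ xʲ·e^(−2λx) dx = j!/(2λ)^(j+1).
State is unnormalized: ∫|R|² dx = 0.24390, and ∫R*·x³·R dx = 0.021233, so ⟨x³⟩ = 0.021233 / 0.24390.
⟨x³⟩ = 0.087056.

0.0871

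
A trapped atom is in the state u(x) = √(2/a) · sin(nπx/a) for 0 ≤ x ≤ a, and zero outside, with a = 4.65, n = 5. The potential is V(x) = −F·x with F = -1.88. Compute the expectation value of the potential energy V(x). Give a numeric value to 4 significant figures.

4.371

⟨V⟩ = ∫ V(x)·|u|² dx.
With sin²θ = (1 − cos2θ)/2 on 0 ≤ x ≤ a: ∫sin²(nπx/a) dx = a/2, ∫x·sin²(nπx/a) dx = a²/4, ∫x²·sin²(nπx/a) dx = a³·(1/6 − 1/(4n²π²)); higher powers xᵏ the same way, integrating xᵏ·cos(2nπx/a) by parts.
⟨V⟩ = 4.3710.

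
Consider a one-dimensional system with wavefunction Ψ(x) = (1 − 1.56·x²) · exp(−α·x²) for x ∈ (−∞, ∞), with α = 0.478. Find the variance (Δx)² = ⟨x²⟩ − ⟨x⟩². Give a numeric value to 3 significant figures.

Compute ⟨x⟩ and ⟨x²⟩ separately, then (Δx)² = ⟨x²⟩ − ⟨x⟩².
Expand each integrand as polynomial × e^(−2αx²) and use ∫x^(2j)·e^(−2αx²) dx = (2j−1)!!/(4α)^j · √(π/(2α)), odd powers → 0; here √(π/(2α)) = 1.8128.
Normalization: ∫|Ψ|² dx = 2.4750.
⟨x⟩ = 0.0000 and ⟨x²⟩ = 2.3330.
(Δx)² = 2.3330 − (0.0000)² = 2.3330.

2.33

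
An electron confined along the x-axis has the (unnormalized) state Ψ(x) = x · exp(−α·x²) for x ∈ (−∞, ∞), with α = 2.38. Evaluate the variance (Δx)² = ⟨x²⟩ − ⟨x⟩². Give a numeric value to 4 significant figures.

Compute ⟨x⟩ and ⟨x²⟩ separately, then (Δx)² = ⟨x²⟩ − ⟨x⟩².
Expand each integrand as polynomial × e^(−2αx²) and use ∫x^(2j)·e^(−2αx²) dx = (2j−1)!!/(4α)^j · √(π/(2α)), odd powers → 0; here √(π/(2α)) = 0.81240.
Normalization: ∫|Ψ|² dx = 0.085336.
⟨x⟩ = 0.0000 and ⟨x²⟩ = 0.31513.
(Δx)² = 0.31513 − (0.0000)² = 0.31513.

0.3151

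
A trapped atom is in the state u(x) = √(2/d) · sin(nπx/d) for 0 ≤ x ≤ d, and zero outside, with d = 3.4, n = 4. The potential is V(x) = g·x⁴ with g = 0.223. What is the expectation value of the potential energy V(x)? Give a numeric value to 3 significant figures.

⟨V⟩ = ∫ V(x)·|u|² dx.
With sin²θ = (1 − cos2θ)/2 on 0 ≤ x ≤ d: ∫sin²(nπx/d) dx = d/2, ∫x·sin²(nπx/d) dx = d²/4, ∫x²·sin²(nπx/d) dx = d³·(1/6 − 1/(4n²π²)); higher powers xᵏ the same way, integrating xᵏ·cos(2nπx/d) by parts.
⟨V⟩ = 5.7731.

5.77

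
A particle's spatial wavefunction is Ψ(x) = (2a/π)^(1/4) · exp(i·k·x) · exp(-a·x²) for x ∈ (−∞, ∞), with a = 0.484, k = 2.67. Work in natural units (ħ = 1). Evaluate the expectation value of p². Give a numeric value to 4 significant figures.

p² Ψ = −ħ² d²Ψ/dx²; ⟨p²⟩ = −ħ² ∫ Ψ*·Ψ'' dx.
Gaussian moments: ∫x^(2j)·e^(−2ax²) dx = (2j−1)!!/(4a)^j · √(π/(2a)), odd powers integrate to 0; here √(π/(2a)) = 1.8015. Derivatives: Ψ′ = (ik − 2ax)·Ψ, Ψ″ = ((ik − 2ax)² − 2a)·Ψ; the odd-in-x pieces drop out.
⟨p²⟩ = 7.6129.

7.613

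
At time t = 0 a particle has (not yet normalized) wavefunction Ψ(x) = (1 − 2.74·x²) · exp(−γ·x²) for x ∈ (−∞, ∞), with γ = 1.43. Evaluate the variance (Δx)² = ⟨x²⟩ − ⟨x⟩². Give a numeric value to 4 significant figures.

0.3753

Compute ⟨x⟩ and ⟨x²⟩ separately, then (Δx)² = ⟨x²⟩ − ⟨x⟩².
Expand each integrand as polynomial × e^(−2γx²) and use ∫x^(2j)·e^(−2γx²) dx = (2j−1)!!/(4γ)^j · √(π/(2γ)), odd powers → 0; here √(π/(2γ)) = 1.0481.
Normalization: ∫|Ψ|² dx = 0.76545.
⟨x⟩ = 0.0000 and ⟨x²⟩ = 0.37529.
(Δx)² = 0.37529 − (0.0000)² = 0.37529.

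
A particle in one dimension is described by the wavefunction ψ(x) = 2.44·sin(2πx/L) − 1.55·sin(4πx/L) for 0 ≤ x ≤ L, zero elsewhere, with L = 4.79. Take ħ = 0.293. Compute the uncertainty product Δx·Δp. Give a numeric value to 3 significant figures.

Δx = √(⟨x²⟩−⟨x⟩²), Δp = √(⟨p²⟩−⟨p⟩²).
On 0 ≤ x ≤ L (j ≠ l): ∫sin²(jπx/L) dx = L/2, ∫sin(jπx/L)·sin(lπx/L) dx = 0; diagonal moments ∫x·sin²(jπx/L) dx = L²/4, ∫x²·sin²(jπx/L) dx = L³·(1/6 − 1/(4j²π²)); cross terms ∫x·sin(jπx/L)·sin(lπx/L) dx = 0 for j + l even and −4jlL²/(π²(j² − l²)²) for j + l odd, ∫x²·sin(jπx/L)·sin(lπx/L) dx = (−1)^(j+l)·4jlL³/(π²(j² − l²)²); higher powers the same way via product-to-sum and parts. d²/dx² sin(jπx/L) = −(jπ/L)²·sin(jπx/L); on 0 ≤ x ≤ L, ∫sin²(jπx/L) dx = L/2 and ∫sin(jπx/L)·sin(lπx/L) dx = 0 for j ≠ l, so only diagonal terms survive in ∫|ψ|² and ∫ψ·ψ″; ∫ψ·ψ′ dx = [ψ²/2] between the walls = 0.
Normalization: ∫|ψ|² dx = 20.013.
⟨x⟩ = 2.3950, ⟨x²⟩ = 6.4848 ⇒ Δx = 0.86534.
⟨p⟩ = 0.0000, ⟨p²⟩ = 0.27513 ⇒ Δp = 0.52452.
Δx·Δp = 0.45389.

0.454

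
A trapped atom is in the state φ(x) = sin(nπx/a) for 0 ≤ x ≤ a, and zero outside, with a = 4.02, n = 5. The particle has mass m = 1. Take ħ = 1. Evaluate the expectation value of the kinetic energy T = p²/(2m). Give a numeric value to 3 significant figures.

T = −(ħ²/2m) d²/dx², so ⟨T⟩ = −(ħ²/2m) ∫ φ*·φ'' dx / ∫|φ|² dx; with m = 1.
d/dx sin(nπx/a) = (nπ/a)·cos(nπx/a) and d²/dx² sin(nπx/a) = −(nπ/a)²·sin(nπx/a); on 0 ≤ x ≤ a, ∫sin²(nπx/a) dx = a/2 and ∫sin(nπx/a)·cos(nπx/a) dx = 0.
State is unnormalized: ∫|φ|² dx = 2.0100, and ∫φ*·(−ħ²/2m · φ'') dx = 15.345, so ⟨T⟩ = 15.345 / 2.0100.
⟨T⟩ = 7.6341.

7.63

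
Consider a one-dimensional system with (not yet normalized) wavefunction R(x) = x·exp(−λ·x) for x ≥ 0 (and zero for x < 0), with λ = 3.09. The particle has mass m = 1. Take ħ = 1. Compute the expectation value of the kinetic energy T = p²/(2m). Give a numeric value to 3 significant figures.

T = −(ħ²/2m) d²/dx², so ⟨T⟩ = −(ħ²/2m) ∫ R*·R'' dx / ∫|R|² dx; with m = 1.
Differentiate x·exp(−λ·x) with the product rule; every integrand then reduces to terms xʲ·e^(−2λx) on [0, ∞), with ∫₀^∞ xʲ·e^(−2λx) dx = j!/(2λ)^(j+1).
State is unnormalized: ∫|R|² dx = 0.0084735, and ∫R*·(−ħ²/2m · R'') dx = 0.040453, so ⟨T⟩ = 0.040453 / 0.0084735.
⟨T⟩ = 4.7741.

4.77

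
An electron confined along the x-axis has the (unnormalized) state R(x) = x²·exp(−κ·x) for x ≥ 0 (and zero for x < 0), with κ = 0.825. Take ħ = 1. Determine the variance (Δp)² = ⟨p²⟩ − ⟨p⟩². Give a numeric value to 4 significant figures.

0.2269

Compute ⟨p⟩ and ⟨p²⟩ separately; (Δp)² = ⟨p²⟩ − ⟨p⟩².
Differentiate x²·exp(−κ·x) with the product rule; every integrand then reduces to terms xʲ·e^(−2κx) on [0, ∞), with ∫₀^∞ xʲ·e^(−2κx) dx = j!/(2κ)^(j+1).
Normalization: ∫|R|² dx = 1.9624.
⟨p⟩ = 0.0000 and ⟨p²⟩ = 0.22688.
(Δp)² = 0.22688 − (0.0000)² = 0.22688.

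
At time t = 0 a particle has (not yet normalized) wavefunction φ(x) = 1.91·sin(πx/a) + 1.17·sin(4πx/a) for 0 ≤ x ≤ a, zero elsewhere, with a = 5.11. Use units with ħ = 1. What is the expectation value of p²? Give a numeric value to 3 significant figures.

p² φ = −ħ² d²φ/dx²; ⟨p²⟩ = −ħ² ∫ φ*·φ'' dx / ∫|φ|² dx.
d²/dx² sin(jπx/a) = −(jπ/a)²·sin(jπx/a); on 0 ≤ x ≤ a, ∫sin²(jπx/a) dx = a/2 and ∫sin(jπx/a)·sin(lπx/a) dx = 0 for j ≠ l, so only diagonal terms survive in ∫|φ|² and ∫φ·φ″; ∫φ·φ′ dx = [φ²/2] between the walls = 0.
State is unnormalized: ∫|φ|² dx = 12.818, and ∫φ*·(−ħ² φ'') dx = 24.674, so ⟨p²⟩ = 24.674 / 12.818.
⟨p²⟩ = 1.9249.

1.92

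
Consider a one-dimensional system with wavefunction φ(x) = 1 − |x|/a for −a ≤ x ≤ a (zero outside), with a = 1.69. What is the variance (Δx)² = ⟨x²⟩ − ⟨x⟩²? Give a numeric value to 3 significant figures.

Compute ⟨x⟩ and ⟨x²⟩ separately, then (Δx)² = ⟨x²⟩ − ⟨x⟩².
φ is even, so ∫ over [−a, a] = 2∫₀ᵃ with φ = 1 − x/a there: ∫₀ᵃ (1 − x/a)² dx = a/3, ∫₀ᵃ x²(1 − x/a)² dx = a³/30, ∫₀ᵃ x⁴(1 − x/a)² dx = a⁵/105.
Normalization: ∫|φ|² dx = 1.1267.
⟨x⟩ = 0.0000 and ⟨x²⟩ = 0.28561.
(Δx)² = 0.28561 − (0.0000)² = 0.28561.

0.286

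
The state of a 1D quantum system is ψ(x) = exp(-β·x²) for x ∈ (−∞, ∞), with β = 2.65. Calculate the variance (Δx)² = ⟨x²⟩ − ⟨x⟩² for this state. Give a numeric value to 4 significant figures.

Compute ⟨x⟩ and ⟨x²⟩ separately, then (Δx)² = ⟨x²⟩ − ⟨x⟩².
Gaussian moments: ∫x^(2j)·e^(−2βx²) dx = (2j−1)!!/(4β)^j · √(π/(2β)), odd powers integrate to 0; here √(π/(2β)) = 0.76990.
Normalization: ∫|ψ|² dx = 0.76990.
⟨x⟩ = 0.0000 and ⟨x²⟩ = 0.094340.
(Δx)² = 0.094340 − (0.0000)² = 0.094340.

0.09434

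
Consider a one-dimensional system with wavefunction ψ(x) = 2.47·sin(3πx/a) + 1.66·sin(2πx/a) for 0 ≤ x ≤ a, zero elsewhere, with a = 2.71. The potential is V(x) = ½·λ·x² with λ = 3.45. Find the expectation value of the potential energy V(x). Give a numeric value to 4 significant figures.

1.842

⟨V⟩ = ∫ V(x)·|ψ|² dx / ∫|ψ|² dx.
On 0 ≤ x ≤ a (j ≠ l): ∫sin²(jπx/a) dx = a/2, ∫sin(jπx/a)·sin(lπx/a) dx = 0; diagonal moments ∫x·sin²(jπx/a) dx = a²/4, ∫x²·sin²(jπx/a) dx = a³·(1/6 − 1/(4j²π²)); cross terms ∫x·sin(jπx/a)·sin(lπx/a) dx = 0 for j + l even and −4jla²/(π²(j² − l²)²) for j + l odd, ∫x²·sin(jπx/a)·sin(lπx/a) dx = (−1)^(j+l)·4jla³/(π²(j² − l²)²); higher powers the same way via product-to-sum and parts.
State is unnormalized: ∫|ψ|² dx = 12.001, and ∫ψ*·V(x)·ψ dx = 22.104, so ⟨V⟩ = 22.104 / 12.001.
⟨V⟩ = 1.8419.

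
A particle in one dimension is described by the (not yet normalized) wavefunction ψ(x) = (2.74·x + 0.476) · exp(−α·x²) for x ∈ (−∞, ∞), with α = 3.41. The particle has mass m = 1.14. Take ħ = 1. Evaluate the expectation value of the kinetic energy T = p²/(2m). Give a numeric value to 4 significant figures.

T = −(ħ²/2m) d²/dx², so ⟨T⟩ = −(ħ²/2m) ∫ ψ*·ψ'' dx / ∫|ψ|² dx; with m = 1.14.
Expand each integrand as polynomial × e^(−2αx²) and use ∫x^(2j)·e^(−2αx²) dx = (2j−1)!!/(4α)^j · √(π/(2α)), odd powers → 0; here √(π/(2α)) = 0.67871. Differentiate with the product rule, d/dx e^(−αx²) = −2αx·e^(−αx²).
State is unnormalized: ∫|ψ|² dx = 0.52735, and ∫ψ*·(−ħ²/2m · ψ'') dx = 1.9061, so ⟨T⟩ = 1.9061 / 0.52735.
⟨T⟩ = 3.6146.

3.615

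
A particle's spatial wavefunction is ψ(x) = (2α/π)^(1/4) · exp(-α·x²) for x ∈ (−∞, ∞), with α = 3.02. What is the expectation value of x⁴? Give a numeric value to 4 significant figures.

0.02056

⟨x⁴⟩ = ∫ x⁴·|ψ|² dx (integrals over the domain).
Gaussian moments: ∫x^(2j)·e^(−2αx²) dx = (2j−1)!!/(4α)^j · √(π/(2α)), odd powers integrate to 0; here √(π/(2α)) = 0.72120.
⟨x⁴⟩ = 0.020558.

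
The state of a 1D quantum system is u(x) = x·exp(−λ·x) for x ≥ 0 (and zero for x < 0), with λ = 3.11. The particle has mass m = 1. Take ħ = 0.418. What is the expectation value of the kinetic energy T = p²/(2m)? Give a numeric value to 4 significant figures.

0.8450

T = −(ħ²/2m) d²/dx², so ⟨T⟩ = −(ħ²/2m) ∫ u*·u'' dx / ∫|u|² dx; with m = 1.
Differentiate x·exp(−λ·x) with the product rule; every integrand then reduces to terms xʲ·e^(−2λx) on [0, ∞), with ∫₀^∞ xʲ·e^(−2λx) dx = j!/(2λ)^(j+1).
State is unnormalized: ∫|u|² dx = 0.0083111, and ∫u*·(−ħ²/2m · u'') dx = 0.0070227, so ⟨T⟩ = 0.0070227 / 0.0083111.
⟨T⟩ = 0.84497.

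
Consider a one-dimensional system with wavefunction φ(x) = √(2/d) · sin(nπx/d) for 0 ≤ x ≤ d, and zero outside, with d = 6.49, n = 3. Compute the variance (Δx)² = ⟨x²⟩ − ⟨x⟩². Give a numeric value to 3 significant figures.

3.27

Compute ⟨x⟩ and ⟨x²⟩ separately, then (Δx)² = ⟨x²⟩ − ⟨x⟩².
With sin²θ = (1 − cos2θ)/2 on 0 ≤ x ≤ d: ∫sin²(nπx/d) dx = d/2, ∫x·sin²(nπx/d) dx = d²/4, ∫x²·sin²(nπx/d) dx = d³·(1/6 − 1/(4n²π²)); higher powers xᵏ the same way, integrating xᵏ·cos(2nπx/d) by parts.
⟨x⟩ = 3.2450 and ⟨x²⟩ = 13.803.
(Δx)² = 13.803 − (3.2450)² = 3.2729.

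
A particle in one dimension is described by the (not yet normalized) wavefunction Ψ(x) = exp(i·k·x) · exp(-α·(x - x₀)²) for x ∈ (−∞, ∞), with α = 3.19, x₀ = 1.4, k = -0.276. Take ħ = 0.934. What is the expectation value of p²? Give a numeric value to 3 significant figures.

2.85

p² Ψ = −ħ² d²Ψ/dx²; ⟨p²⟩ = −ħ² ∫ Ψ*·Ψ'' dx / ∫|Ψ|² dx.
Gaussian moments (u = x − x₀): ∫u^(2j)·e^(−2αu²) du = (2j−1)!!/(4α)^j · √(π/(2α)), odd powers integrate to 0; here √(π/(2α)) = 0.70172. Derivatives: Ψ′ = (ik − 2αu)·Ψ, Ψ″ = ((ik − 2αu)² − 2α)·Ψ; the odd-in-u pieces drop out.
State is unnormalized: ∫|Ψ|² dx = 0.70172, and ∫Ψ*·(−ħ² Ψ'') dx = 1.9994, so ⟨p²⟩ = 1.9994 / 0.70172.
⟨p²⟩ = 2.8493.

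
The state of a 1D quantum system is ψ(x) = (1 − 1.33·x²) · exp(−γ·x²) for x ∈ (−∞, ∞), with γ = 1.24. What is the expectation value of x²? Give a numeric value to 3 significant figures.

⟨x²⟩ = ∫ x²·|ψ|² dx / ∫|ψ|² dx (integrals over the domain).
Expand each integrand as polynomial × e^(−2γx²) and use ∫x^(2j)·e^(−2γx²) dx = (2j−1)!!/(4γ)^j · √(π/(2γ)), odd powers → 0; here √(π/(2γ)) = 1.1255.
State is unnormalized: ∫|ψ|² dx = 0.76469, and ∫ψ*·x²·ψ dx = 0.10657, so ⟨x²⟩ = 0.10657 / 0.76469.
⟨x²⟩ = 0.13937.

0.139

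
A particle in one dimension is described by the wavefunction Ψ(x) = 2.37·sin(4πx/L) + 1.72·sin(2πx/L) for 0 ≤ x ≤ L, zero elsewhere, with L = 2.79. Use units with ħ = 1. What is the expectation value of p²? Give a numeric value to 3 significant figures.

p² Ψ = −ħ² d²Ψ/dx²; ⟨p²⟩ = −ħ² ∫ Ψ*·Ψ'' dx / ∫|Ψ|² dx.
d²/dx² sin(jπx/L) = −(jπ/L)²·sin(jπx/L); on 0 ≤ x ≤ L, ∫sin²(jπx/L) dx = L/2 and ∫sin(jπx/L)·sin(lπx/L) dx = 0 for j ≠ l, so only diagonal terms survive in ∫|Ψ|² and ∫Ψ·Ψ″; ∫Ψ·Ψ′ dx = [Ψ²/2] between the walls = 0.
State is unnormalized: ∫|Ψ|² dx = 11.963, and ∫Ψ*·(−ħ² Ψ'') dx = 179.89, so ⟨p²⟩ = 179.89 / 11.963.
⟨p²⟩ = 15.038.

15.0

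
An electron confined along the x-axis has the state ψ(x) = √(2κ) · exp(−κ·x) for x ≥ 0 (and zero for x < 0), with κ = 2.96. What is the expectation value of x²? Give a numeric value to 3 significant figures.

0.0571

⟨x²⟩ = ∫ x²·|ψ|² dx (integrals over the domain).
Every integrand reduces to terms xʲ·e^(−2κx) on [0, ∞); use ∫₀^∞ xʲ·e^(−2κx) dx = j!/(2κ)^(j+1).
⟨x²⟩ = 0.057067.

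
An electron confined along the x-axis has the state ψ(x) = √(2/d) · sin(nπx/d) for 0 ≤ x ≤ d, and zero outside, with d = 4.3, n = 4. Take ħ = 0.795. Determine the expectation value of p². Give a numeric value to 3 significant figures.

p² ψ = −ħ² d²ψ/dx²; ⟨p²⟩ = −ħ² ∫ ψ*·ψ'' dx.
d/dx sin(nπx/d) = (nπ/d)·cos(nπx/d) and d²/dx² sin(nπx/d) = −(nπ/d)²·sin(nπx/d); on 0 ≤ x ≤ d, ∫sin²(nπx/d) dx = d/2 and ∫sin(nπx/d)·cos(nπx/d) dx = 0.
⟨p²⟩ = 5.3978.

5.40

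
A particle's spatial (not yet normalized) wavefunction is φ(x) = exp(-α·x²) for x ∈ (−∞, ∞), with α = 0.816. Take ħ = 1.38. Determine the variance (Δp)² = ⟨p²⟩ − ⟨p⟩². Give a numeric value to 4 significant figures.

1.554

Compute ⟨p⟩ and ⟨p²⟩ separately; (Δp)² = ⟨p²⟩ − ⟨p⟩².
Gaussian moments: ∫x^(2j)·e^(−2αx²) dx = (2j−1)!!/(4α)^j · √(π/(2α)), odd powers integrate to 0; here √(π/(2α)) = 1.3874. Derivatives: d/dx e^(−αx²) = −2αx·e^(−αx²), d²/dx² e^(−αx²) = (4α²x² − 2α)·e^(−αx²).
Normalization: ∫|φ|² dx = 1.3874.
⟨p⟩ = 0.0000 and ⟨p²⟩ = 1.5540.
(Δp)² = 1.5540 − (0.0000)² = 1.5540.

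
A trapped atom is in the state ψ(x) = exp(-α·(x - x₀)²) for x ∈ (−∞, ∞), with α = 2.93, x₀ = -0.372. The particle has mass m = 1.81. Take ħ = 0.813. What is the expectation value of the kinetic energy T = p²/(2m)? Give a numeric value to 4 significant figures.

T = −(ħ²/2m) d²/dx², so ⟨T⟩ = −(ħ²/2m) ∫ ψ*·ψ'' dx / ∫|ψ|² dx; with m = 1.81.
Gaussian moments (u = x − x₀): ∫u^(2j)·e^(−2αu²) du = (2j−1)!!/(4α)^j · √(π/(2α)), odd powers integrate to 0; here √(π/(2α)) = 0.73219. Derivatives: d/dx e^(−αu²) = −2αu·e^(−αu²), d²/dx² e^(−αu²) = (4α²u² − 2α)·e^(−αu²).
State is unnormalized: ∫|ψ|² dx = 0.73219, and ∫ψ*·(−ħ²/2m · ψ'') dx = 0.39171, so ⟨T⟩ = 0.39171 / 0.73219.
⟨T⟩ = 0.53498.

0.5350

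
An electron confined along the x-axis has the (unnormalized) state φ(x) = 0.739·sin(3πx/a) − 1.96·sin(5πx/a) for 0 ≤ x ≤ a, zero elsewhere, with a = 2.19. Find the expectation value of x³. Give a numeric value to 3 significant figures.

2.09

⟨x³⟩ = ∫ x³·|φ|² dx / ∫|φ|² dx (integrals over the domain).
On 0 ≤ x ≤ a (j ≠ l): ∫sin²(jπx/a) dx = a/2, ∫sin(jπx/a)·sin(lπx/a) dx = 0; diagonal moments ∫x·sin²(jπx/a) dx = a²/4, ∫x²·sin²(jπx/a) dx = a³·(1/6 − 1/(4j²π²)); cross terms ∫x·sin(jπx/a)·sin(lπx/a) dx = 0 for j + l even and −4jla²/(π²(j² − l²)²) for j + l odd, ∫x²·sin(jπx/a)·sin(lπx/a) dx = (−1)^(j+l)·4jla³/(π²(j² − l²)²); higher powers the same way via product-to-sum and parts.
State is unnormalized: ∫|φ|² dx = 4.8046, and ∫φ*·x³·φ dx = 10.055, so ⟨x³⟩ = 10.055 / 4.8046.
⟨x³⟩ = 2.0928.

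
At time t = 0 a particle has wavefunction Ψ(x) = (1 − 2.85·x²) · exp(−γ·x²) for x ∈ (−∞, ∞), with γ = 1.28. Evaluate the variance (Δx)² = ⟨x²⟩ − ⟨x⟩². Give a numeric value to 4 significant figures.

0.5522

Compute ⟨x⟩ and ⟨x²⟩ separately, then (Δx)² = ⟨x²⟩ − ⟨x⟩².
Expand each integrand as polynomial × e^(−2γx²) and use ∫x^(2j)·e^(−2γx²) dx = (2j−1)!!/(4γ)^j · √(π/(2γ)), odd powers → 0; here √(π/(2γ)) = 1.1078.
Normalization: ∫|Ψ|² dx = 0.90425.
⟨x⟩ = 0.0000 and ⟨x²⟩ = 0.55222.
(Δx)² = 0.55222 − (0.0000)² = 0.55222.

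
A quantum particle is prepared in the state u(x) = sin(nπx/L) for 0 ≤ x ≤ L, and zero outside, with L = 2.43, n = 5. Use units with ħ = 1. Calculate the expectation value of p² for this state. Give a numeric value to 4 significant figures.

41.79

p² u = −ħ² d²u/dx²; ⟨p²⟩ = −ħ² ∫ u*·u'' dx / ∫|u|² dx.
d/dx sin(nπx/L) = (nπ/L)·cos(nπx/L) and d²/dx² sin(nπx/L) = −(nπ/L)²·sin(nπx/L); on 0 ≤ x ≤ L, ∫sin²(nπx/L) dx = L/2 and ∫sin(nπx/L)·cos(nπx/L) dx = 0.
State is unnormalized: ∫|u|² dx = 1.2150, and ∫u*·(−ħ² u'') dx = 50.770, so ⟨p²⟩ = 50.770 / 1.2150.
⟨p²⟩ = 41.786.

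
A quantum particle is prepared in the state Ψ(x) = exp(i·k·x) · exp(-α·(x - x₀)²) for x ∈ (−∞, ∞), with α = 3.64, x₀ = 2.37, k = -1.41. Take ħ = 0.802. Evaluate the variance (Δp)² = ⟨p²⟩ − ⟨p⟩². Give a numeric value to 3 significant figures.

Compute ⟨p⟩ and ⟨p²⟩ separately; (Δp)² = ⟨p²⟩ − ⟨p⟩².
Gaussian moments (u = x − x₀): ∫u^(2j)·e^(−2αu²) du = (2j−1)!!/(4α)^j · √(π/(2α)), odd powers integrate to 0; here √(π/(2α)) = 0.65692. Derivatives: Ψ′ = (ik − 2αu)·Ψ, Ψ″ = ((ik − 2αu)² − 2α)·Ψ; the odd-in-u pieces drop out.
Normalization: ∫|Ψ|² dx = 0.65692.
⟨p⟩ = -1.1308 and ⟨p²⟩ = 3.6200.
(Δp)² = 3.6200 − (-1.1308)² = 2.3413.

2.34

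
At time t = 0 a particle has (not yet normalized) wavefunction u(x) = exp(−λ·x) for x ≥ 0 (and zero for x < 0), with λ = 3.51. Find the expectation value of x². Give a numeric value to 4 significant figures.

0.04058

⟨x²⟩ = ∫ x²·|u|² dx / ∫|u|² dx (integrals over the domain).
Every integrand reduces to terms xʲ·e^(−2λx) on [0, ∞); use ∫₀^∞ xʲ·e^(−2λx) dx = j!/(2λ)^(j+1).
State is unnormalized: ∫|u|² dx = 0.14245, and ∫u*·x²·u dx = 0.0057812, so ⟨x²⟩ = 0.0057812 / 0.14245.
⟨x²⟩ = 0.040584.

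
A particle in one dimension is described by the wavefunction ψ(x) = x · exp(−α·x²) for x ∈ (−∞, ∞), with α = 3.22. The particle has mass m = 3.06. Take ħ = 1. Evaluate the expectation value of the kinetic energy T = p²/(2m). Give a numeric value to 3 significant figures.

1.58

T = −(ħ²/2m) d²/dx², so ⟨T⟩ = −(ħ²/2m) ∫ ψ*·ψ'' dx / ∫|ψ|² dx; with m = 3.06.
Expand each integrand as polynomial × e^(−2αx²) and use ∫x^(2j)·e^(−2αx²) dx = (2j−1)!!/(4α)^j · √(π/(2α)), odd powers → 0; here √(π/(2α)) = 0.69844. Differentiate with the product rule, d/dx e^(−αx²) = −2αx·e^(−αx²).
State is unnormalized: ∫|ψ|² dx = 0.054227, and ∫ψ*·(−ħ²/2m · ψ'') dx = 0.085594, so ⟨T⟩ = 0.085594 / 0.054227.
⟨T⟩ = 1.5784.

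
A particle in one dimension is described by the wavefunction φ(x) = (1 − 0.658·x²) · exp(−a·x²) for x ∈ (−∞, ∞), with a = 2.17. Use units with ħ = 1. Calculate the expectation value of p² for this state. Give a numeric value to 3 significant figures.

p² φ = −ħ² d²φ/dx²; ⟨p²⟩ = −ħ² ∫ φ*·φ'' dx / ∫|φ|² dx.
Expand each integrand as polynomial × e^(−2ax²) and use ∫x^(2j)·e^(−2ax²) dx = (2j−1)!!/(4a)^j · √(π/(2a)), odd powers → 0; here √(π/(2a)) = 0.85081. Differentiate with the product rule, d/dx e^(−ax²) = −2ax·e^(−ax²).
State is unnormalized: ∫|φ|² dx = 0.73648, and ∫φ*·(−ħ² φ'') dx = 2.2004, so ⟨p²⟩ = 2.2004 / 0.73648.
⟨p²⟩ = 2.9878.

2.99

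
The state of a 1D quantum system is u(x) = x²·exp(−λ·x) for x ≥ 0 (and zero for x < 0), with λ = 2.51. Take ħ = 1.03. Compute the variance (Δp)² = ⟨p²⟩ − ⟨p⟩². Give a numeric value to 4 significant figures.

Compute ⟨p⟩ and ⟨p²⟩ separately; (Δp)² = ⟨p²⟩ − ⟨p⟩².
Differentiate x²·exp(−λ·x) with the product rule; every integrand then reduces to terms xʲ·e^(−2λx) on [0, ∞), with ∫₀^∞ xʲ·e^(−2λx) dx = j!/(2λ)^(j+1).
Normalization: ∫|u|² dx = 0.0075282.
⟨p⟩ = 0.0000 and ⟨p²⟩ = 2.2279.
(Δp)² = 2.2279 − (0.0000)² = 2.2279.

2.228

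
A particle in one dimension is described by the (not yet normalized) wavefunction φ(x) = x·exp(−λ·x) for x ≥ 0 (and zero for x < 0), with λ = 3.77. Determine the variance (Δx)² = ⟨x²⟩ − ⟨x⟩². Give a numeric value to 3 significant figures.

Compute ⟨x⟩ and ⟨x²⟩ separately, then (Δx)² = ⟨x²⟩ − ⟨x⟩².
Every integrand reduces to terms xʲ·e^(−2λx) on [0, ∞); use ∫₀^∞ xʲ·e^(−2λx) dx = j!/(2λ)^(j+1).
Normalization: ∫|φ|² dx = 0.0046657.
⟨x⟩ = 0.39788 and ⟨x²⟩ = 0.21108.
(Δx)² = 0.21108 − (0.39788)² = 0.052769.

0.0528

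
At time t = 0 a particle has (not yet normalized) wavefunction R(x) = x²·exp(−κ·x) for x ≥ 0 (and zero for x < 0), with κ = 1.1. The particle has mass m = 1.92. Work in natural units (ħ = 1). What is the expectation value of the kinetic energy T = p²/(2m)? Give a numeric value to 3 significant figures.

T = −(ħ²/2m) d²/dx², so ⟨T⟩ = −(ħ²/2m) ∫ R*·R'' dx / ∫|R|² dx; with m = 1.92.
Differentiate x²·exp(−κ·x) with the product rule; every integrand then reduces to terms xʲ·e^(−2κx) on [0, ∞), with ∫₀^∞ xʲ·e^(−2κx) dx = j!/(2κ)^(j+1).
State is unnormalized: ∫|R|² dx = 0.46569, and ∫R*·(−ħ²/2m · R'') dx = 0.048914, so ⟨T⟩ = 0.048914 / 0.46569.
⟨T⟩ = 0.10503.

0.105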